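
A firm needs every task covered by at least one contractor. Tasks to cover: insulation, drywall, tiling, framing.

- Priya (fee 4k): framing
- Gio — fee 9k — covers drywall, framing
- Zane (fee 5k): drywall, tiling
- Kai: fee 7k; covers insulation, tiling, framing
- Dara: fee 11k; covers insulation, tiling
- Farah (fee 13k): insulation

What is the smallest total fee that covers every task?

This is an integer covering problem.
Choose Zane and Kai: together they cover insulation, drywall, tiling, framing — every task.
Total fee: 5 + 7 = 12.

12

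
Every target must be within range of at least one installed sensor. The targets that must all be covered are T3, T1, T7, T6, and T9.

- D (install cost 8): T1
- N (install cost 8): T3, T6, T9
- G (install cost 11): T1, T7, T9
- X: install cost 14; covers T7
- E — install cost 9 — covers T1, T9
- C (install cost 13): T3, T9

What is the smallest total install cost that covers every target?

19

Choose N and G: together they cover T3, T1, T7, T6, T9 — every target.
Total install cost: 8 + 11 = 19.
No cover costs less than 19.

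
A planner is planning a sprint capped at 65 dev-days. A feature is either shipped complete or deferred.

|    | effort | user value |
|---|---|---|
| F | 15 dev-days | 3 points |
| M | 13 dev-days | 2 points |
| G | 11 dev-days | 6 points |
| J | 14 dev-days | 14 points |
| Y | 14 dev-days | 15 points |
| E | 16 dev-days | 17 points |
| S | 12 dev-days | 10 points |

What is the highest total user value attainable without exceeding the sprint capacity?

56

Take J, Y, E, and S: effort 14 + 14 + 16 + 12 = 56 ≤ 65, user value 14 + 15 + 17 + 10 = 56.
No other feasible combination does better.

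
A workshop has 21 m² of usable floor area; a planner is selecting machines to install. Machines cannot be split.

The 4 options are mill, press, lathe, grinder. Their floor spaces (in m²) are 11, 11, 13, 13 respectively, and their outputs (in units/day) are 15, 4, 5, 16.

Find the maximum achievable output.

grinder: floor space 13 ≤ 21, output 16.
mill: floor space 11 ≤ 21, output 15.
lathe: floor space 13 ≤ 21, output 5.
Best is grinder with total output 16.

16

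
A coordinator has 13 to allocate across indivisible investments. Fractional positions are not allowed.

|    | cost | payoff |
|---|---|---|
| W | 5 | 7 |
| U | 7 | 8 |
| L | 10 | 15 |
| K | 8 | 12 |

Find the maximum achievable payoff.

19

Take W and K: cost 5 + 8 = 13 ≤ 13, payoff 7 + 12 = 19.
No other feasible combination does better.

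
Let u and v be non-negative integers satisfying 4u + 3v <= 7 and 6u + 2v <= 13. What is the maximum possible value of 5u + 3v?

8

The continuous relaxation peaks at (1.75, 0) with value 8.75; rounding to a feasible lattice point costs some objective.
(u,v)=(1,1): 4·1+3·1=7≤7, 6·1+2·1=8≤13, objective 8.
(u,v)=(0,2): 4·0+3·2=6≤7, 6·0+2·2=4≤13, objective 6.
(u,v)=(1,0): 4·1+3·0=4≤7, 6·1+2·0=6≤13, objective 5.
Maximum is 8 at (u,v)=(1,1).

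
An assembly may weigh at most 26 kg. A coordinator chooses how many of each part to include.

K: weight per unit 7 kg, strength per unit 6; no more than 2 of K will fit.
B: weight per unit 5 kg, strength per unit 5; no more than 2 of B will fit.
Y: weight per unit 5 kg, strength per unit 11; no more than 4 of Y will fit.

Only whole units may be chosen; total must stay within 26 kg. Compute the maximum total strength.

49

Y has the best ratio (11/5); taking only Y gives at most 4×11 = 44 (stopped by the supply cap of 4).
Mixing does better — 1×B and 4×Y: weight 25 ≤ 26, strength 1·5 + 4·11 = 49.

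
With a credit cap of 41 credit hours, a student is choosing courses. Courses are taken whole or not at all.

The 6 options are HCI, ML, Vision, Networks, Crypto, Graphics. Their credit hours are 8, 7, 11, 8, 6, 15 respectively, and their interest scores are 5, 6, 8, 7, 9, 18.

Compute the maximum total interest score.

42

Take Vision, Networks, Crypto, and Graphics: credit hours 11 + 8 + 6 + 15 = 40 ≤ 41, interest score 8 + 7 + 9 + 18 = 42.
No other feasible combination does better.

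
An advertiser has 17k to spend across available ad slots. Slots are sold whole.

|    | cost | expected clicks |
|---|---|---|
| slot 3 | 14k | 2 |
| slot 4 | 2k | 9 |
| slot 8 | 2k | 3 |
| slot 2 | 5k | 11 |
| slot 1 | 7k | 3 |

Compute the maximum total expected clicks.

This is a 0-1 knapsack instance.
Allowing fractional choices, the relaxed optimum would be about 26.1, but ad slots are indivisible.
slot 4 + slot 8 + slot 2 + slot 1: cost 2 + 2 + 5 + 7 = 16 ≤ 17, expected clicks 9 + 3 + 11 + 3 = 26.
slot 4 + slot 8 + slot 2: cost 2 + 2 + 5 = 9 ≤ 17, expected clicks 9 + 3 + 11 = 23.
Best is slot 4, slot 8, slot 2, and slot 1 with total expected clicks 26.

26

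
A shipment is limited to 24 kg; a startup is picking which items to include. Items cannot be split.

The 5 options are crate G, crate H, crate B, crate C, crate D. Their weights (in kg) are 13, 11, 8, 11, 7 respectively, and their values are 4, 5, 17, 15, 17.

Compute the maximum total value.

Allowing fractional choices, the relaxed optimum would be about 46.3, but items are indivisible.
crate C + crate D: weight 11 + 7 = 18 ≤ 24, value 15 + 17 = 32.
crate B + crate D: weight 8 + 7 = 15 ≤ 24, value 17 + 17 = 34.
Best is crate B and crate D with total value 34.

34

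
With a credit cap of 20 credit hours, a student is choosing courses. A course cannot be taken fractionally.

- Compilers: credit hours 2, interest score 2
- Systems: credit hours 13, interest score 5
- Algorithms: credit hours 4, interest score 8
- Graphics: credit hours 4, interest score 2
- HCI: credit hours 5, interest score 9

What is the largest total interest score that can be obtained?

21

Treat it as a binary knapsack problem.
Allowing fractional choices, the relaxed optimum would be about 22.9, but courses are indivisible.
Compilers + Algorithms + HCI: credit hours 2 + 4 + 5 = 11 ≤ 20, interest score 2 + 8 + 9 = 19.
Compilers + Algorithms + Graphics + HCI: credit hours 2 + 4 + 4 + 5 = 15 ≤ 20, interest score 2 + 8 + 2 + 9 = 21.
Best is Compilers, Algorithms, Graphics, and HCI with total interest score 21.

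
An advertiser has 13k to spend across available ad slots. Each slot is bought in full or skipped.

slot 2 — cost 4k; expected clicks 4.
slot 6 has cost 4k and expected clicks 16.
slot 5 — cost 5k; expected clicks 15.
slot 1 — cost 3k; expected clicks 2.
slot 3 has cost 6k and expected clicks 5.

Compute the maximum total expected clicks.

slot 6 + slot 5 + slot 1: cost 4 + 5 + 3 = 12 ≤ 13, expected clicks 16 + 15 + 2 = 33.
slot 2 + slot 6 + slot 5: cost 4 + 4 + 5 = 13 ≤ 13, expected clicks 4 + 16 + 15 = 35.
slot 6 + slot 5: cost 4 + 5 = 9 ≤ 13, expected clicks 16 + 15 = 31.
Best is slot 2, slot 6, and slot 5 with total expected clicks 35.

35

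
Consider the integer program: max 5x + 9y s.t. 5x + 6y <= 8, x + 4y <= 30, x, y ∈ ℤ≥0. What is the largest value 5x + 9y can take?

The continuous relaxation peaks at (0, 1.33) with value 12.00; rounding to a feasible lattice point costs some objective.
(x,y)=(0,1): 5·0+6·1=6≤8, 1·0+4·1=4≤30, objective 9.
(x,y)=(1,0): 5·1+6·0=5≤8, 1·1+4·0=1≤30, objective 5.
The best lattice point is (0,1), giving 9.

9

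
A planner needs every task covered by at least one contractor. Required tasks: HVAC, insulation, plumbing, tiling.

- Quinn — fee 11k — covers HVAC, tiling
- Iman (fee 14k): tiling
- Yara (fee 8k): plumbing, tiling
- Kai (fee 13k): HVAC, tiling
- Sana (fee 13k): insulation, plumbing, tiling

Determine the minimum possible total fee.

24

The greedy cost-per-new-task heuristic would pick Yara, Quinn, and Sana for 32, but a cheaper cover exists.
Choose Quinn and Sana: together they cover HVAC, insulation, plumbing, tiling — every task.
Total fee: 11 + 13 = 24.
No cover costs less than 24.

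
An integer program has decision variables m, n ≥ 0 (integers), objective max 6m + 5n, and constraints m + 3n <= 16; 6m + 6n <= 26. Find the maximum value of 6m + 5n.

24

Relaxing integrality, the LP optimum is 26.00 at (m,n) = (4.33, 0), which is not an integer point.
(m,n)=(4,0): 1·4+3·0=4≤16, 6·4+6·0=24≤26, objective 24.
(m,n)=(3,1): 1·3+3·1=6≤16, 6·3+6·1=24≤26, objective 23.
The best lattice point is (4,0), giving 24.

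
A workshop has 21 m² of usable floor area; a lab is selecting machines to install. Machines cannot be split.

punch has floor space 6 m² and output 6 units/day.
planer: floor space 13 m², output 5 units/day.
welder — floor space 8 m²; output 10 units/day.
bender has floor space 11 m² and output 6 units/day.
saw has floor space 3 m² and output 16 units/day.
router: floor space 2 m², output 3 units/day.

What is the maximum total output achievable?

35

This is an integer program with binary decision variables.
Take punch, welder, saw, and router: floor space 6 + 8 + 3 + 2 = 19 ≤ 21, output 6 + 10 + 16 + 3 = 35.
No other feasible combination does better.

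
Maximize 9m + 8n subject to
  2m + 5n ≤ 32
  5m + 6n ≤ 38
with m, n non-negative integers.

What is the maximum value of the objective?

63

Relaxing integrality, the LP optimum is 68.40 at (m,n) = (7.6, 0), which is not an integer point.
(m,n)=(7,0): 2·7+5·0=14≤32, 5·7+6·0=35≤38, objective 63.
(m,n)=(6,1): 2·6+5·1=17≤32, 5·6+6·1=36≤38, objective 62.
(m,n)=(6,0): 2·6+5·0=12≤32, 5·6+6·0=30≤38, objective 54.
The best lattice point is (7,0), giving 63.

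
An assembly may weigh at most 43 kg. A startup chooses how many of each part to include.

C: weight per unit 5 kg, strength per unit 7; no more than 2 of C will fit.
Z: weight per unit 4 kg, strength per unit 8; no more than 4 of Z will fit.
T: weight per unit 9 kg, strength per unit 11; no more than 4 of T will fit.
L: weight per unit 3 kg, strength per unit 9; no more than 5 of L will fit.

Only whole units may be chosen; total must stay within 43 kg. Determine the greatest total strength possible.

91

This is a bounded integer knapsack.
Take 2×C, 4×Z, and 5×L: weight 41 ≤ 43, strength 2·7 + 4·8 + 5·9 = 91.
L has the best ratio (9/3) and is taken to its limit of 5; remaining capacity is filled optimally with the others.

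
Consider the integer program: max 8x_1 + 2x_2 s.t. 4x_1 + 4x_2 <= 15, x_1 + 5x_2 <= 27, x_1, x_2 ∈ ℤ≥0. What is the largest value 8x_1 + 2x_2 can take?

(x_1,x_2)=(3,0): 4·3+4·0=12≤15, 1·3+5·0=3≤27, objective 24.
(x_1,x_2)=(2,1): 4·2+4·1=12≤15, 1·2+5·1=7≤27, objective 18.
(x_1,x_2)=(2,0): 4·2+4·0=8≤15, 1·2+5·0=2≤27, objective 16.
The best lattice point is (3,0), giving 24.

24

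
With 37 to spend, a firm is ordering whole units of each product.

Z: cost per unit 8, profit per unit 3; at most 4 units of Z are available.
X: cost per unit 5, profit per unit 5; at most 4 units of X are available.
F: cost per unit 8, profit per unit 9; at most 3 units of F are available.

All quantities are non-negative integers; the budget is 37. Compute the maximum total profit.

38

Take 4×X and 2×F: cost 36 ≤ 37, profit 4·5 + 2·9 = 38.
No other integer combination yields more.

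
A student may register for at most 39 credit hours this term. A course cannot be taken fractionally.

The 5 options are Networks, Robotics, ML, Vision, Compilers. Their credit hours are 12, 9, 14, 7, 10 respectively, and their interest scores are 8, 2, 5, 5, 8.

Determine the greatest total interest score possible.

23

Allowing fractional choices, the relaxed optimum would be about 24.6, but courses are indivisible.
Networks + Vision + Compilers: credit hours 12 + 7 + 10 = 29 ≤ 39, interest score 8 + 5 + 8 = 21.
Networks + Robotics + Vision + Compilers: credit hours 12 + 9 + 7 + 10 = 38 ≤ 39, interest score 8 + 2 + 5 + 8 = 23.
Networks + ML + Compilers: credit hours 12 + 14 + 10 = 36 ≤ 39, interest score 8 + 5 + 8 = 21.
Best is Networks, Robotics, Vision, and Compilers with total interest score 23.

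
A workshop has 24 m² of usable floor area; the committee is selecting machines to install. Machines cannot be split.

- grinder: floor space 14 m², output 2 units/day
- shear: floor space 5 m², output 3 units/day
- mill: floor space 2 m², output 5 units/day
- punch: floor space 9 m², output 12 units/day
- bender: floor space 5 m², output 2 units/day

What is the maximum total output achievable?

22

Take shear, mill, punch, and bender: floor space 5 + 2 + 9 + 5 = 21 ≤ 24, output 3 + 5 + 12 + 2 = 22.
No other feasible combination does better.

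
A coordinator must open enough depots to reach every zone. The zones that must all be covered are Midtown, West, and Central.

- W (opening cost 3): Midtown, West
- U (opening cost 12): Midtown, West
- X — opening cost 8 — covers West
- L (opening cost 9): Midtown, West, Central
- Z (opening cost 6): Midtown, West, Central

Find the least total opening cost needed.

6

This is an integer covering problem.
The greedy cost-per-new-zone heuristic would pick W and Z for 9, but a cheaper cover exists.
Z alone covers Midtown, West, Central — every zone.
Total opening cost: 6.
No cover costs less than 6.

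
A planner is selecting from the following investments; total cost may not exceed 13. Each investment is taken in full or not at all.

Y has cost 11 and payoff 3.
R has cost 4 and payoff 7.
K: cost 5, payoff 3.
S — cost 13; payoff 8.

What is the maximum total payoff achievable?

10

S: cost 13 ≤ 13, payoff 8.
R: cost 4 ≤ 13, payoff 7.
R + K: cost 4 + 5 = 9 ≤ 13, payoff 7 + 3 = 10.
Best is R and K with total payoff 10.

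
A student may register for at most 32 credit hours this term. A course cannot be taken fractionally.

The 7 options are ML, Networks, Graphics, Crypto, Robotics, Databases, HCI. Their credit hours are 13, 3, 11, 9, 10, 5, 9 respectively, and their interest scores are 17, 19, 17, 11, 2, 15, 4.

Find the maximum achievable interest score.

Treat it as a binary knapsack problem.
Networks + Graphics + Crypto + Databases: credit hours 3 + 11 + 9 + 5 = 28 ≤ 32, interest score 19 + 17 + 11 + 15 = 62.
ML + Networks + Graphics + Databases: credit hours 13 + 3 + 11 + 5 = 32 ≤ 32, interest score 17 + 19 + 17 + 15 = 68.
Best is ML, Networks, Graphics, and Databases with total interest score 68.

68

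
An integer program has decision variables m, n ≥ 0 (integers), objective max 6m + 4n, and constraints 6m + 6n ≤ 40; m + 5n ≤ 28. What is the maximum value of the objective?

(m,n)=(6,0): 6·6+6·0=36≤40, 1·6+5·0=6≤28, objective 36.
(m,n)=(5,1): 6·5+6·1=36≤40, 1·5+5·1=10≤28, objective 34.
(m,n)=(5,0): 6·5+6·0=30≤40, 1·5+5·0=5≤28, objective 30.
The best lattice point is (6,0), giving 36.

36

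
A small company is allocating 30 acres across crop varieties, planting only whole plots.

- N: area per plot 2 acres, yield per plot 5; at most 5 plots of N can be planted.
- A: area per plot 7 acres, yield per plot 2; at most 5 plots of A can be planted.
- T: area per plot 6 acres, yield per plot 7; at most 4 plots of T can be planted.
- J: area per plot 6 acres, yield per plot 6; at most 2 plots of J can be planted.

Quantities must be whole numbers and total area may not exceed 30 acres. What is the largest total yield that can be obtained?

46

This is a bounded integer knapsack.
5×N and 3×T: area 28 ≤ 30, yield 5·5 + 3·7 = 46.
5×N, 2×T, and 1×J: area 28 ≤ 30, yield 5·5 + 2·7 + 1·6 = 45.
Best is 46.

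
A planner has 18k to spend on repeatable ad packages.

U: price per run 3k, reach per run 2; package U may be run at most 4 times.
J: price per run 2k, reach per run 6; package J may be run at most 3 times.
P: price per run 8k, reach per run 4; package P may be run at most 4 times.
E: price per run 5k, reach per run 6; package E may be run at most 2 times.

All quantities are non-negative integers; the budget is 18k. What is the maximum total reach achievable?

30

J has the best ratio (6/2); taking only J gives at most 3×6 = 18 (stopped by the supply cap of 3).
Mixing does better — 3×J and 2×E: price 16 ≤ 18, reach 3·6 + 2·6 = 30.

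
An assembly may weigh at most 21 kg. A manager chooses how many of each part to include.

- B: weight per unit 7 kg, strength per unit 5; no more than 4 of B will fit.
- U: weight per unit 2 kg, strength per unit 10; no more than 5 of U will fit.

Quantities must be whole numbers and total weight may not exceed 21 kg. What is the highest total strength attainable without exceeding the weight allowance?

55

This is a bounded integer knapsack.
U has the best ratio (10/2); taking only U gives at most 5×10 = 50 (stopped by the supply cap of 5).
Mixing does better — 1×B and 5×U: weight 17 ≤ 21, strength 1·5 + 5·10 = 55.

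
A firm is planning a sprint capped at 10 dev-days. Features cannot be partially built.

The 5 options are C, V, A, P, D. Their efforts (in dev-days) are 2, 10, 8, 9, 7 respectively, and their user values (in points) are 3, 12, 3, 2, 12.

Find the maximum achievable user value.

15

Allowing fractional choices, the relaxed optimum would be about 16.2, but features are indivisible.
D: effort 7 ≤ 10, user value 12.
C + D: effort 2 + 7 = 9 ≤ 10, user value 3 + 12 = 15.
V: effort 10 ≤ 10, user value 12.
Best is C and D with total user value 15.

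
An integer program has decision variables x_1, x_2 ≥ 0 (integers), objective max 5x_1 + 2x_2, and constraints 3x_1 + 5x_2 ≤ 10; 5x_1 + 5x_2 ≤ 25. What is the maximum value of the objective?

15

(x_1,x_2)=(3,0): 3·3+5·0=9≤10, 5·3+5·0=15≤25, objective 15.
(x_1,x_2)=(2,0): 3·2+5·0=6≤10, 5·2+5·0=10≤25, objective 10.
Maximum is 15 at (x_1,x_2)=(3,0).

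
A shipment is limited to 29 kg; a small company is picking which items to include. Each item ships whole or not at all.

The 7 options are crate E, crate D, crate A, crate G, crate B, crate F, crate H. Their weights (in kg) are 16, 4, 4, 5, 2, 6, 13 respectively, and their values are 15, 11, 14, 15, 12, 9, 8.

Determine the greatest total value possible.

61

Treat it as a binary knapsack problem.
crate D + crate A + crate G + crate B + crate F: weight 4 + 4 + 5 + 2 + 6 = 21 ≤ 29, value 11 + 14 + 15 + 12 + 9 = 61.
crate D + crate A + crate G + crate B + crate H: weight 4 + 4 + 5 + 2 + 13 = 28 ≤ 29, value 11 + 14 + 15 + 12 + 8 = 60.
crate E + crate A + crate G + crate B: weight 16 + 4 + 5 + 2 = 27 ≤ 29, value 15 + 14 + 15 + 12 = 56.
Best is crate D, crate A, crate G, crate B, and crate F with total value 61.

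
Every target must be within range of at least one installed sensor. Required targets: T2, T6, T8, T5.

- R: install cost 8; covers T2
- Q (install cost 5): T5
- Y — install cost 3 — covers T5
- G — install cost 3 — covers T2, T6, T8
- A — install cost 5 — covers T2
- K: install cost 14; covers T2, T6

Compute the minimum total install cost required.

6

This is a weighted set-cover instance.
Choose Y and G: together they cover T2, T6, T8, T5 — every target.
Total install cost: 3 + 3 = 6.
No cover costs less than 6.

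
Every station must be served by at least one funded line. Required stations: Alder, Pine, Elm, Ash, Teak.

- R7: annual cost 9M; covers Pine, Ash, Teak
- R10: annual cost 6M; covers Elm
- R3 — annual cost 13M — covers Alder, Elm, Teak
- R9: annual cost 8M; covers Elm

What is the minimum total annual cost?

Choose R7 and R3: together they cover Alder, Pine, Elm, Ash, Teak — every station.
Total annual cost: 9 + 13 = 22.

22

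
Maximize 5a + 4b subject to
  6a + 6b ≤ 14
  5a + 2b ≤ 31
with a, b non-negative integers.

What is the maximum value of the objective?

10

The continuous relaxation peaks at (2.33, 0) with value 11.67; rounding to a feasible lattice point costs some objective.
(a,b)=(2,0): 6·2+6·0=12≤14, 5·2+2·0=10≤31, objective 10.
(a,b)=(1,1): 6·1+6·1=12≤14, 5·1+2·1=7≤31, objective 9.
(a,b)=(1,0): 6·1+6·0=6≤14, 5·1+2·0=5≤31, objective 5.
No feasible integer point exceeds 10.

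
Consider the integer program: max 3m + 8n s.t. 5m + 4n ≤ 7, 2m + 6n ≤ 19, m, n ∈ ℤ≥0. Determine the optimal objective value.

8

The continuous relaxation peaks at (0, 1.75) with value 14.00; rounding to a feasible lattice point costs some objective.
(m,n)=(0,1): 5·0+4·1=4≤7, 2·0+6·1=6≤19, objective 8.
(m,n)=(1,0): 5·1+4·0=5≤7, 2·1+6·0=2≤19, objective 3.
(m,n)=(0,0): 5·0+4·0=0≤7, 2·0+6·0=0≤19, objective 0.
No feasible integer point exceeds 8.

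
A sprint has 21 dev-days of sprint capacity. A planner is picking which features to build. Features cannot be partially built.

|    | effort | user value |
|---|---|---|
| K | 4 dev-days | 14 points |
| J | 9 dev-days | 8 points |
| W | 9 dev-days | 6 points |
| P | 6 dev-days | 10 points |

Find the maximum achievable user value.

32

K + P: effort 4 + 6 = 10 ≤ 21, user value 14 + 10 = 24.
K + W + P: effort 4 + 9 + 6 = 19 ≤ 21, user value 14 + 6 + 10 = 30.
K + J + P: effort 4 + 9 + 6 = 19 ≤ 21, user value 14 + 8 + 10 = 32.
Best is K, J, and P with total user value 32.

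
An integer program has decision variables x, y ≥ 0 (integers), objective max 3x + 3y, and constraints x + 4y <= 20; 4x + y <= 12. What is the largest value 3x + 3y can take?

(x,y)=(2,4): 1·2+4·4=18≤20, 4·2+1·4=12≤12, objective 18.
(x,y)=(1,4): 1·1+4·4=17≤20, 4·1+1·4=8≤12, objective 15.
(x,y)=(2,3): 1·2+4·3=14≤20, 4·2+1·3=11≤12, objective 15.
No feasible integer point exceeds 18.

18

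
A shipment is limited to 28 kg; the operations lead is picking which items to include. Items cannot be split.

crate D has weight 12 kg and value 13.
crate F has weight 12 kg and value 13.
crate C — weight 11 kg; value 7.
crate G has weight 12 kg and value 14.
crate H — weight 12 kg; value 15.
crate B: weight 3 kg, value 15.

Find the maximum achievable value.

44

Treat it as a binary knapsack problem.
crate D + crate H + crate B: weight 12 + 12 + 3 = 27 ≤ 28, value 13 + 15 + 15 = 43.
crate G + crate H + crate B: weight 12 + 12 + 3 = 27 ≤ 28, value 14 + 15 + 15 = 44.
Best is crate G, crate H, and crate B with total value 44.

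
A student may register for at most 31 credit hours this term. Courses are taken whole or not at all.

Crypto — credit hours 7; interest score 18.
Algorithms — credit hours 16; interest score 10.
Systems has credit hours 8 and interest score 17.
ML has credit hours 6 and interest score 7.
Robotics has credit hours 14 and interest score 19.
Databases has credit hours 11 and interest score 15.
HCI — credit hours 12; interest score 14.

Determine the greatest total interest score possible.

Take Crypto, Systems, and Robotics: credit hours 7 + 8 + 14 = 29 ≤ 31, interest score 18 + 17 + 19 = 54.
No other feasible combination does better.

54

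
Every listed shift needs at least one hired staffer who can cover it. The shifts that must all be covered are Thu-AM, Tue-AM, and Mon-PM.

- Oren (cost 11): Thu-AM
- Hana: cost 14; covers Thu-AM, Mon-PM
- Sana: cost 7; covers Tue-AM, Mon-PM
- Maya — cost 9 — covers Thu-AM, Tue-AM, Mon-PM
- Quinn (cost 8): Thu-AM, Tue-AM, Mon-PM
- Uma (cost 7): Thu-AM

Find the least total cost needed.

Quinn alone covers Thu-AM, Tue-AM, Mon-PM — every shift.
Total cost: 8.
No cover costs less than 8.

8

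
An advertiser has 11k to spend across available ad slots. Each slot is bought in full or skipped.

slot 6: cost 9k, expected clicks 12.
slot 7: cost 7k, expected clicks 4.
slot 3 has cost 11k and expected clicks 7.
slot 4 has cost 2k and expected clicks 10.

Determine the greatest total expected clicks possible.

slot 7 + slot 4: cost 7 + 2 = 9 ≤ 11, expected clicks 4 + 10 = 14.
slot 6 + slot 4: cost 9 + 2 = 11 ≤ 11, expected clicks 12 + 10 = 22.
Best is slot 6 and slot 4 with total expected clicks 22.

22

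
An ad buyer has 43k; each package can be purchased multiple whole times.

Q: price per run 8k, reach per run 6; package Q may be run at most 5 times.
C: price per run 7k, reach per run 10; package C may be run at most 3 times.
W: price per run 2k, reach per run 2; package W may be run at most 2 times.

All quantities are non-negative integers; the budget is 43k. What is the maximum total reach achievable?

This is a bounded integer knapsack.
2×Q, 3×C, and 1×W: price 39 ≤ 43, reach 2·6 + 3·10 + 1·2 = 44.
2×Q, 3×C, and 2×W: price 41 ≤ 43, reach 2·6 + 3·10 + 2·2 = 46.
Best is 46.

46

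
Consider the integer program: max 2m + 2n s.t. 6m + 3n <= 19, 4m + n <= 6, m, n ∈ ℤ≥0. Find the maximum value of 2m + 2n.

(m,n)=(0,6) is feasible, giving 12.
(m,n)=(0,5) is feasible, giving 10.
Maximum is 12 at (m,n)=(0,6).

12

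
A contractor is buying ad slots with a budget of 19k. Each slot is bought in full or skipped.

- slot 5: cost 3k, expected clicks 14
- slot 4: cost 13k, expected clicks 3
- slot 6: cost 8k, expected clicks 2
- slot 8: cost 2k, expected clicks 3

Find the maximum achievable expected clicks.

20

slot 5 + slot 4 + slot 8: cost 3 + 13 + 2 = 18 ≤ 19, expected clicks 14 + 3 + 3 = 20.
slot 5 + slot 6 + slot 8: cost 3 + 8 + 2 = 13 ≤ 19, expected clicks 14 + 2 + 3 = 19.
slot 5 + slot 8: cost 3 + 2 = 5 ≤ 19, expected clicks 14 + 3 = 17.
Best is slot 5, slot 4, and slot 8 with total expected clicks 20.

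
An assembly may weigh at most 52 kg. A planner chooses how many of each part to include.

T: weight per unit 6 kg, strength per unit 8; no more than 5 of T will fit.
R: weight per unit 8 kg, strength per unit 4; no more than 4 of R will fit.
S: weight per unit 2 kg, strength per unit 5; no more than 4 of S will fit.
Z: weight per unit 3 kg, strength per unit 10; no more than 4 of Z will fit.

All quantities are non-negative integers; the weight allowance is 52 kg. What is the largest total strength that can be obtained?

100

This is a bounded integer knapsack.
5×T, 4×S, and 4×Z: weight 50 ≤ 52, strength 5·8 + 4·5 + 4·10 = 100.
4×T, 1×R, 4×S, and 4×Z: weight 52 ≤ 52, strength 4·8 + 1·4 + 4·5 + 4·10 = 96.
Best is 100.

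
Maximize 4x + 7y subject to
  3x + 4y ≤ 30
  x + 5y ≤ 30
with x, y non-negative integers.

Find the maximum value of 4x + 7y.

Relaxing integrality, the LP optimum is 49.09 at (x,y) = (2.73, 5.45), which is not an integer point.
(x,y)=(3,5): 3·3+4·5=29≤30, 1·3+5·5=28≤30, objective 47.
(x,y)=(4,4): 3·4+4·4=28≤30, 1·4+5·4=24≤30, objective 44.
(x,y)=(2,5): 3·2+4·5=26≤30, 1·2+5·5=27≤30, objective 43.
The best lattice point is (3,5), giving 47.

47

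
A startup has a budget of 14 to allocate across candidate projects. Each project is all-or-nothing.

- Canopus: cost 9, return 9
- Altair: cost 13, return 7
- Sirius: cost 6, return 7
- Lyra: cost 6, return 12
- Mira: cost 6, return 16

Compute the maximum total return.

Take Lyra and Mira: cost 6 + 6 = 12 ≤ 14, return 12 + 16 = 28.
No other feasible combination does better.

28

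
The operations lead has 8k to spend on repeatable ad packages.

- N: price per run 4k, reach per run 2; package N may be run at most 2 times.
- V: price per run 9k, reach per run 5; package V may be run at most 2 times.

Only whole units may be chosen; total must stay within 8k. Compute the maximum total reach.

Take 2×N: price 8 ≤ 8, reach 2·2 = 4.
No other integer combination yields more.

4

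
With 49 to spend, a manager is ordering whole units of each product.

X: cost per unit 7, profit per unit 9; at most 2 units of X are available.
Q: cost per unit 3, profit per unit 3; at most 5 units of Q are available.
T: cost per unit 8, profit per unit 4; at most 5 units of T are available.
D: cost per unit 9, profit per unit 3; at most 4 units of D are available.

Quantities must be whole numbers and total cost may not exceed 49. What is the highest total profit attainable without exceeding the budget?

41

2×X, 5×Q, 1×T, and 1×D: cost 46 ≤ 49, profit 2·9 + 5·3 + 1·4 + 1·3 = 40.
2×X, 5×Q, and 2×T: cost 45 ≤ 49, profit 2·9 + 5·3 + 2·4 = 41.
Best is 41.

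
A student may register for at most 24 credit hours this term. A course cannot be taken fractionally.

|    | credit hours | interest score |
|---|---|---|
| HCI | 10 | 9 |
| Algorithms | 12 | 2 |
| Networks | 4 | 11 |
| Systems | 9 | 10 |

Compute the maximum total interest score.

This is a 0-1 knapsack instance.
Allowing fractional choices, the relaxed optimum would be about 30.2, but courses are indivisible.
HCI + Networks: credit hours 10 + 4 = 14 ≤ 24, interest score 9 + 11 = 20.
HCI + Networks + Systems: credit hours 10 + 4 + 9 = 23 ≤ 24, interest score 9 + 11 + 10 = 30.
Networks + Systems: credit hours 4 + 9 = 13 ≤ 24, interest score 11 + 10 = 21.
Best is HCI, Networks, and Systems with total interest score 30.

30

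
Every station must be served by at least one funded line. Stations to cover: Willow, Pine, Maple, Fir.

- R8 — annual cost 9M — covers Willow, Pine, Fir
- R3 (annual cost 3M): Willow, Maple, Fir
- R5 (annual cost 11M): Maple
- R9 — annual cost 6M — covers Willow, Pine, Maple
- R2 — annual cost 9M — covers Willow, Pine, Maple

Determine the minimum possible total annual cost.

9

Choose R3 and R9: together they cover Willow, Pine, Maple, Fir — every station.
Total annual cost: 3 + 6 = 9.
No cover costs less than 9.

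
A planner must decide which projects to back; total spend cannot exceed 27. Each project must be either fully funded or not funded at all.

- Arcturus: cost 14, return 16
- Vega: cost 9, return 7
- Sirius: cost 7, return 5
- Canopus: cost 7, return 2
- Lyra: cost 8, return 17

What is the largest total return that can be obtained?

This is an integer program with binary decision variables.
Allowing fractional choices, the relaxed optimum would be about 36.9, but projects are indivisible.
Arcturus + Lyra: cost 14 + 8 = 22 ≤ 27, return 16 + 17 = 33.
Vega + Sirius + Lyra: cost 9 + 7 + 8 = 24 ≤ 27, return 7 + 5 + 17 = 29.
Vega + Canopus + Lyra: cost 9 + 7 + 8 = 24 ≤ 27, return 7 + 2 + 17 = 26.
Best is Arcturus and Lyra with total return 33.

33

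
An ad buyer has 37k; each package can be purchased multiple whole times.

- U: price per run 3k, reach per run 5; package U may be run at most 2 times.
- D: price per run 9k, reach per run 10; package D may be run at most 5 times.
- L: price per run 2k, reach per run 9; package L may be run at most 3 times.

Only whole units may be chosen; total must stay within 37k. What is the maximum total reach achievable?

2×U, 3×D, and 2×L: price 37 ≤ 37, reach 2·5 + 3·10 + 2·9 = 58.
1×U, 3×D, and 3×L: price 36 ≤ 37, reach 1·5 + 3·10 + 3·9 = 62.
Best is 62.

62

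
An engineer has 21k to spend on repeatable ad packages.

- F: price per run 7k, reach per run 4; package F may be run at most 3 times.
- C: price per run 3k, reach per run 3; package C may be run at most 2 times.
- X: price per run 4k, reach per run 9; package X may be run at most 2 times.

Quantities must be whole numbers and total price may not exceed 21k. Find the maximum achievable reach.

28

1×F, 1×C, and 2×X: price 18 ≤ 21, reach 1·4 + 1·3 + 2·9 = 25.
1×F, 2×C, and 2×X: price 21 ≤ 21, reach 1·4 + 2·3 + 2·9 = 28.
Best is 28.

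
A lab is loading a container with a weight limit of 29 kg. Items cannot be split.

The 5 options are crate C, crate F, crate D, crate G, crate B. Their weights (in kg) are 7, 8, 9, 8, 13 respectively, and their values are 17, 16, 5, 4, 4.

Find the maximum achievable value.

38

crate C + crate F + crate D: weight 7 + 8 + 9 = 24 ≤ 29, value 17 + 16 + 5 = 38.
crate C + crate F + crate B: weight 7 + 8 + 13 = 28 ≤ 29, value 17 + 16 + 4 = 37.
crate C + crate F + crate G: weight 7 + 8 + 8 = 23 ≤ 29, value 17 + 16 + 4 = 37.
Best is crate C, crate F, and crate D with total value 38.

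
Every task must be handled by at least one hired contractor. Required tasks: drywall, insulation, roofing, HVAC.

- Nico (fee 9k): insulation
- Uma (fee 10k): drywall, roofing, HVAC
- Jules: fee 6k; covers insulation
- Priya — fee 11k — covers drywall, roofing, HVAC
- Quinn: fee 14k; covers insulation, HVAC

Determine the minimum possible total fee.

16

This is a weighted set-cover instance.
Choose Uma and Jules: together they cover drywall, insulation, roofing, HVAC — every task.
Total fee: 10 + 6 = 16.
No cover costs less than 16.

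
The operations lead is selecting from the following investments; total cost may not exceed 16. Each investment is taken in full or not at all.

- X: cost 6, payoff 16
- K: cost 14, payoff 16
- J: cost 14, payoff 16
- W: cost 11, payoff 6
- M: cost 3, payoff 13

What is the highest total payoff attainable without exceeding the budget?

29

Allowing fractional choices, the relaxed optimum would be about 37.0, but investments are indivisible.
W + M: cost 11 + 3 = 14 ≤ 16, payoff 6 + 13 = 19.
X: cost 6 ≤ 16, payoff 16.
X + M: cost 6 + 3 = 9 ≤ 16, payoff 16 + 13 = 29.
Best is X and M with total payoff 29.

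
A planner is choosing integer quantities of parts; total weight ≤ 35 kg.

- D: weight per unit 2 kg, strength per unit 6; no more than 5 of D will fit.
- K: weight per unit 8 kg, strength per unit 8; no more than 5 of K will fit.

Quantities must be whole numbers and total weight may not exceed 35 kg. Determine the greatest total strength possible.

4×D and 3×K: weight 32 ≤ 35, strength 4·6 + 3·8 = 48.
5×D and 3×K: weight 34 ≤ 35, strength 5·6 + 3·8 = 54.
Best is 54.

54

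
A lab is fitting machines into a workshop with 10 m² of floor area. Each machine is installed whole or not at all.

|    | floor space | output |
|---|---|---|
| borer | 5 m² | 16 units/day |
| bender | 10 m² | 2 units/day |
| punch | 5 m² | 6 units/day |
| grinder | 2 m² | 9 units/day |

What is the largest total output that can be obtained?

This is an integer program with binary decision variables.
borer: floor space 5 ≤ 10, output 16.
borer + grinder: floor space 5 + 2 = 7 ≤ 10, output 16 + 9 = 25.
borer + punch: floor space 5 + 5 = 10 ≤ 10, output 16 + 6 = 22.
Best is borer and grinder with total output 25.

25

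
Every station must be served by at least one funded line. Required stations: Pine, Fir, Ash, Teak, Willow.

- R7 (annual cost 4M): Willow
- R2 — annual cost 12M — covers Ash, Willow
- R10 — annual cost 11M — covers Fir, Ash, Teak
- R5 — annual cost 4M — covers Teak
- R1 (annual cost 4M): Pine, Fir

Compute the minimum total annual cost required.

The greedy cost-per-new-station heuristic would pick R1, R7, R5, and R10 for 23, but a cheaper cover exists.
Choose R7, R10, and R1: together they cover Pine, Fir, Ash, Teak, Willow — every station.
Total annual cost: 4 + 11 + 4 = 19.
No cover costs less than 19.

19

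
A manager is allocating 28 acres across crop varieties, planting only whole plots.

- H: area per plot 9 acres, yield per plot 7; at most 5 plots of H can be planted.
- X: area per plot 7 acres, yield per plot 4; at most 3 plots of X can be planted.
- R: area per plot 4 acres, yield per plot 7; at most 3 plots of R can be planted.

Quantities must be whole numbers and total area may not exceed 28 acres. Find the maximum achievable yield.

This is a bounded integer knapsack.
Take 1×H, 1×X, and 3×R: area 28 ≤ 28, yield 1·7 + 1·4 + 3·7 = 32.
R has the best ratio (7/4) and is taken to its limit of 3; remaining capacity is filled optimally with the others.

32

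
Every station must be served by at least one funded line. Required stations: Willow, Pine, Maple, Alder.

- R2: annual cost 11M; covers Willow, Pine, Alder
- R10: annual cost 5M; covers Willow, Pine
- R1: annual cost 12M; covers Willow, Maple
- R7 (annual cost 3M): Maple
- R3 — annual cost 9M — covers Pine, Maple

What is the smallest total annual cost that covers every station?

14

This is an integer covering problem.
The greedy cost-per-new-station heuristic would pick R10, R7, and R2 for 19, but a cheaper cover exists.
Choose R2 and R7: together they cover Willow, Pine, Maple, Alder — every station.
Total annual cost: 11 + 3 = 14.
No cover costs less than 14.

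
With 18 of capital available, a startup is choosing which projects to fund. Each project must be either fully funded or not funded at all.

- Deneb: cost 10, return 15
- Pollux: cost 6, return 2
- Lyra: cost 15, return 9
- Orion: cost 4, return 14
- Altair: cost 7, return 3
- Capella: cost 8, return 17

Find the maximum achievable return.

Take Pollux, Orion, and Capella: cost 6 + 4 + 8 = 18 ≤ 18, return 2 + 14 + 17 = 33.
No other feasible combination does better.

33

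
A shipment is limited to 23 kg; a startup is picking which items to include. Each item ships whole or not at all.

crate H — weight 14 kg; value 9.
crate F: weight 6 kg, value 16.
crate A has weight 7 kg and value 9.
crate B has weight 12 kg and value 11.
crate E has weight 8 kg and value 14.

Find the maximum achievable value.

39

Take crate F, crate A, and crate E: weight 6 + 7 + 8 = 21 ≤ 23, value 16 + 9 + 14 = 39.
No other feasible combination does better.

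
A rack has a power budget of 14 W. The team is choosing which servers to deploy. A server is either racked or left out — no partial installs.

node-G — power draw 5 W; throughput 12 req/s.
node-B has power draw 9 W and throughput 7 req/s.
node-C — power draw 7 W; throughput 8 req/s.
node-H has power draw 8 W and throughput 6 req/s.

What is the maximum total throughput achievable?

Allowing fractional choices, the relaxed optimum would be about 21.6, but servers are indivisible.
node-G + node-C: power draw 5 + 7 = 12 ≤ 14, throughput 12 + 8 = 20.
node-G + node-B: power draw 5 + 9 = 14 ≤ 14, throughput 12 + 7 = 19.
node-G + node-H: power draw 5 + 8 = 13 ≤ 14, throughput 12 + 6 = 18.
Best is node-G and node-C with total throughput 20.

20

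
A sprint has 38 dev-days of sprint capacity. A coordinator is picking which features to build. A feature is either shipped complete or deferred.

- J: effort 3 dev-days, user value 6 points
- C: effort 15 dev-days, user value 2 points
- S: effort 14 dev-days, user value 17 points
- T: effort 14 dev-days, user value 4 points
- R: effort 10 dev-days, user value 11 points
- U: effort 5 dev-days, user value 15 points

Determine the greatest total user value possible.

This is an integer program with binary decision variables.
Take J, S, R, and U: effort 3 + 14 + 10 + 5 = 32 ≤ 38, user value 6 + 17 + 11 + 15 = 49.
No other feasible combination does better.

49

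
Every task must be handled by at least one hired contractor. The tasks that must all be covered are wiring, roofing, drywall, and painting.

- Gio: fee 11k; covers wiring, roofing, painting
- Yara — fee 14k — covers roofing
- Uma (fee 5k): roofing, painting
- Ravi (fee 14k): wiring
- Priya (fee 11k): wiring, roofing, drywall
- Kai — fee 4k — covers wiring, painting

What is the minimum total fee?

15

The greedy cost-per-new-task heuristic would pick Kai, Uma, and Priya for 20, but a cheaper cover exists.
Choose Priya and Kai: together they cover wiring, roofing, drywall, painting — every task.
Total fee: 11 + 4 = 15.
No cover costs less than 15.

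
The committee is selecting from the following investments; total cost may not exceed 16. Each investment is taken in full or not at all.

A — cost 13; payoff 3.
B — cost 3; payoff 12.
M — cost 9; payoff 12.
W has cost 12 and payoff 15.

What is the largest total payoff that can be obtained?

27

This is a 0-1 knapsack instance.
Take B and W: cost 3 + 12 = 15 ≤ 16, payoff 12 + 15 = 27.
No other feasible combination does better.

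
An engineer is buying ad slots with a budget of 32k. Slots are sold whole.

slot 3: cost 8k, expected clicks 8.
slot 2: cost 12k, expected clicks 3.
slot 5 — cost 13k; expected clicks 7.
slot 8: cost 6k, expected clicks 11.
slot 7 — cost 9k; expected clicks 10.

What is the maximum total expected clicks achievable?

29

This is a 0-1 knapsack instance.
slot 3 + slot 8 + slot 7: cost 8 + 6 + 9 = 23 ≤ 32, expected clicks 8 + 11 + 10 = 29.
slot 5 + slot 8 + slot 7: cost 13 + 6 + 9 = 28 ≤ 32, expected clicks 7 + 11 + 10 = 28.
Best is slot 3, slot 8, and slot 7 with total expected clicks 29.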